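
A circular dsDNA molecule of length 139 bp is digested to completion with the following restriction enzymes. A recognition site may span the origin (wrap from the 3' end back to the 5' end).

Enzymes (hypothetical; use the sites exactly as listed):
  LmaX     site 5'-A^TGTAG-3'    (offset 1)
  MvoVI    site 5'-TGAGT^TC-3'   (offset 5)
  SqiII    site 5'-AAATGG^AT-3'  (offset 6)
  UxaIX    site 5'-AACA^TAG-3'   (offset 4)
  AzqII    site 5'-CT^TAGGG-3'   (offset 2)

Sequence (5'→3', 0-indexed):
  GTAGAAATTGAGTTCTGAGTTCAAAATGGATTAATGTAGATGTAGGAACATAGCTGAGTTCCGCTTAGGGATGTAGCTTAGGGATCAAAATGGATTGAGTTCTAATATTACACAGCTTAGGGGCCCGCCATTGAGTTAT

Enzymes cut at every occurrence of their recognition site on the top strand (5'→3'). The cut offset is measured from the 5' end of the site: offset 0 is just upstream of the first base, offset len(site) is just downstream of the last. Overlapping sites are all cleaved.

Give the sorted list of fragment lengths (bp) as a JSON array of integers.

[5,6,6,6,7,7,7,9,9,10,14,15,17,21]

Per-enzyme occurrences:
  LmaX (ATGTAG, off=1): starts [33, 39, 70, 137] → cuts [34, 40, 71, 138]
  MvoVI (TGAGTTC, off=5): starts [8, 15, 54, 95] → cuts [13, 20, 59, 100]
  SqiII (AAATGGAT, off=6): starts [23, 87] → cuts [29, 93]
  UxaIX (AACATAG, off=4): starts [46] → cuts [50]
  AzqII (CTTAGGG, off=2): starts [63, 76, 115] → cuts [65, 78, 117]

All cut coordinates (distinct, sorted): [13, 20, 29, 34, 40, 50, 59, 65, 71, 78, 93, 100, 117, 138]

Fragment lengths:
  13→20: 7 bp
  20→29: 9 bp
  29→34: 5 bp
  34→40: 6 bp
  40→50: 10 bp
  50→59: 9 bp
  59→65: 6 bp
  65→71: 6 bp
  71→78: 7 bp
  78→93: 15 bp
  93→100: 7 bp
  100→117: 17 bp
  117→138: 21 bp
  138→13 (wrap): 139-138+13 = 14 bp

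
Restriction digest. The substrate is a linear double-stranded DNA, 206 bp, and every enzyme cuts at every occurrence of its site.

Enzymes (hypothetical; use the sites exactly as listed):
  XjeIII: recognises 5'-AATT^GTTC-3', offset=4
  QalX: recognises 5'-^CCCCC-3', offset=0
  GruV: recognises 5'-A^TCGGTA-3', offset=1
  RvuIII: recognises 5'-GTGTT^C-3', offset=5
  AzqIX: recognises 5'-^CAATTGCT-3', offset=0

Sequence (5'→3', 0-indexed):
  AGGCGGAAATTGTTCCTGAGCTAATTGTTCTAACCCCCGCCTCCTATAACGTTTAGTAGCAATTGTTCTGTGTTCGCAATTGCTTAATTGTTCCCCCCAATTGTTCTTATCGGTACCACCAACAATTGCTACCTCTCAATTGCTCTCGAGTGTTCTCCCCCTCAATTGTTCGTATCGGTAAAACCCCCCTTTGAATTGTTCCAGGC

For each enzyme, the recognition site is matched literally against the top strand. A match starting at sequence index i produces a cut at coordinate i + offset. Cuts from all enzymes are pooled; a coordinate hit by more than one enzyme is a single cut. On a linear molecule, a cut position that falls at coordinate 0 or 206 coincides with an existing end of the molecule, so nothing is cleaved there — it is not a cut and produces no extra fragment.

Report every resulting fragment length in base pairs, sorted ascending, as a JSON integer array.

Per-enzyme occurrences:
  XjeIII AATTGTTC/4: at [7, 22, 60, 85, 98, 163, 193] ⇒ [11, 26, 64, 89, 102, 167, 197]
  QalX CCCCC/0: at [33, 92, 93, 156, 183, 184] ⇒ [33, 92, 93, 156, 183, 184]
  GruV ATCGGTA/1: at [108, 173] ⇒ [109, 174]
  RvuIII GTGTTC/5: at [69, 149] ⇒ [74, 154]
  AzqIX CAATTGCT/0: at [76, 122, 136] ⇒ [76, 122, 136]

Pooled cuts: [11, 26, 33, 64, 74, 76, 89, 92, 93, 102, 109, 122, 136, 154, 156, 167, 174, 183, 184, 197]

Fragment lengths:
  [0,11): 11 bp
  [11,26): 15 bp
  [26,33): 7 bp
  [33,64): 31 bp
  [64,74): 10 bp
  [74,76): 2 bp
  [76,89): 13 bp
  [89,92): 3 bp
  [92,93): 1 bp
  [93,102): 9 bp
  [102,109): 7 bp
  [109,122): 13 bp
  [122,136): 14 bp
  [136,154): 18 bp
  [154,156): 2 bp
  [156,167): 11 bp
  [167,174): 7 bp
  [174,183): 9 bp
  [183,184): 1 bp
  [184,197): 13 bp
  [197,206): 9 bp

[1,1,2,2,3,7,7,7,9,9,9,10,11,11,13,13,13,14,15,18,31]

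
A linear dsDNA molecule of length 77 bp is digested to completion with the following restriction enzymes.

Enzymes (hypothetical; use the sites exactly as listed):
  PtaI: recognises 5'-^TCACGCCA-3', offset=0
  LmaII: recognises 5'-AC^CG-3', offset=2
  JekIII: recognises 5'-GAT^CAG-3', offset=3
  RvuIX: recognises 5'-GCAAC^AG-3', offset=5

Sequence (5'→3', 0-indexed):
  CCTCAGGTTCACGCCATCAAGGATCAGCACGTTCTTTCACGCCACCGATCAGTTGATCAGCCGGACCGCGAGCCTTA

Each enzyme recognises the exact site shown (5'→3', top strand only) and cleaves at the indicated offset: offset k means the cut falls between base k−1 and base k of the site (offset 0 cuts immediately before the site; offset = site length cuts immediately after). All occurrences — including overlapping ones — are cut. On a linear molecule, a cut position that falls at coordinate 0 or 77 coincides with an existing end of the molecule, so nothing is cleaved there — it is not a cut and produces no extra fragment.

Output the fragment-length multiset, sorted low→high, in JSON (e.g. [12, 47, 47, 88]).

Scan for sites:
  PtaI TCACGCCA/0: at [8, 36] ⇒ [8, 36]
  LmaII ACCG/2: at [43, 64] ⇒ [45, 66]
  JekIII GATCAG/3: at [21, 46, 54] ⇒ [24, 49, 57]
  RvuIX (GCAACAG, off=5): no sites

All cut coordinates (distinct, sorted): [8, 24, 36, 45, 49, 57, 66]

Fragment lengths:
  [0,8): 8 bp
  [8,24): 16 bp
  [24,36): 12 bp
  [36,45): 9 bp
  [45,49): 4 bp
  [49,57): 8 bp
  [57,66): 9 bp
  [66,77): 11 bp

[4,8,8,9,9,11,12,16]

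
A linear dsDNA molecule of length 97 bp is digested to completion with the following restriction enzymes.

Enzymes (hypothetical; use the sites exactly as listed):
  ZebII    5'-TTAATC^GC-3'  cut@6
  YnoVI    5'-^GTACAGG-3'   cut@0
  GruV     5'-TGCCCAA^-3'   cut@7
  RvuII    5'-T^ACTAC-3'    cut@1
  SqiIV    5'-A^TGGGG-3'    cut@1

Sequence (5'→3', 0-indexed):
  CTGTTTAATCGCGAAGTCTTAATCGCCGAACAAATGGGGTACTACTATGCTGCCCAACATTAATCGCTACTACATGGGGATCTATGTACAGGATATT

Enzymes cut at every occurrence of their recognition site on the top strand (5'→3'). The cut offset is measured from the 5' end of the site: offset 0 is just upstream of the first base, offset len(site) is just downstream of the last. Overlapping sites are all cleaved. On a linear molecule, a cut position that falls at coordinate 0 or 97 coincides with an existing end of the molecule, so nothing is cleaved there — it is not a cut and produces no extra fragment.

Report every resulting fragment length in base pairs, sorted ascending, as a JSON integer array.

Scan for sites:
  ZebII TTAATCGC/6: at [4, 18, 59] ⇒ [10, 24, 65]
  YnoVI GTACAGG/0: at [85] ⇒ [85]
  GruV TGCCCAA/7: at [50] ⇒ [57]
  RvuII TACTAC/1: at [39, 67] ⇒ [40, 68]
  SqiIV ATGGGG/1: at [33, 73] ⇒ [34, 74]

Pooled cuts: [10, 24, 34, 40, 57, 65, 68, 74, 85]

Fragment lengths:
  [0,10): 10 bp
  [10,24): 14 bp
  [24,34): 10 bp
  [34,40): 6 bp
  [40,57): 17 bp
  [57,65): 8 bp
  [65,68): 3 bp
  [68,74): 6 bp
  [74,85): 11 bp
  [85,97): 12 bp

[3,6,6,8,10,10,11,12,14,17]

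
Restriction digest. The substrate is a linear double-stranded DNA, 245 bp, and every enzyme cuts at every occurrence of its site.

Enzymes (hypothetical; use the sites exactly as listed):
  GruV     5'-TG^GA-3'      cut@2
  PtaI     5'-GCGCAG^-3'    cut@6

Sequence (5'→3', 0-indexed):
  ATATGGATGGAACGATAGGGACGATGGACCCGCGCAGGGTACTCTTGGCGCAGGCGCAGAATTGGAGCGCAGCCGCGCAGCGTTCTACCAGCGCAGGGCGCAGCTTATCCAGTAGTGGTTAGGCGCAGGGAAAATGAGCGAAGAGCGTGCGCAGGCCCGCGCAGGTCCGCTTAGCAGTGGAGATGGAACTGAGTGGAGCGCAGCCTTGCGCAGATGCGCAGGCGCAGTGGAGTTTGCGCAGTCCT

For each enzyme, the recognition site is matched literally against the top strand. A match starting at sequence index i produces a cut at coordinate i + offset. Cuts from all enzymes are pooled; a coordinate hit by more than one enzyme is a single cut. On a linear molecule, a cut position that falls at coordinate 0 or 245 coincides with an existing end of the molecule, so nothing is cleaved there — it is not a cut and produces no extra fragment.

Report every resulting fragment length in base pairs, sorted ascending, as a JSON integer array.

Site scan:
  GruV TGGA/2: at [3, 7, 24, 62, 177, 183, 193, 227] ⇒ [5, 9, 26, 64, 179, 185, 195, 229]
  PtaI GCGCAG/6: at [31, 47, 53, 66, 74, 90, 97, 122, 148, 158, 197, 207, 215, 221, 235] ⇒ [37, 53, 59, 72, 80, 96, 103, 128, 154, 164, 203, 213, 221, 227, 241]

All cut coordinates (distinct, sorted): [5, 9, 26, 37, 53, 59, 64, 72, 80, 96, 103, 128, 154, 164, 179, 185, 195, 203, 213, 221, 227, 229, 241]

Fragments:
  [0,5): 5 bp
  [5,9): 4 bp
  [9,26): 17 bp
  [26,37): 11 bp
  [37,53): 16 bp
  [53,59): 6 bp
  [59,64): 5 bp
  [64,72): 8 bp
  [72,80): 8 bp
  [80,96): 16 bp
  [96,103): 7 bp
  [103,128): 25 bp
  [128,154): 26 bp
  [154,164): 10 bp
  [164,179): 15 bp
  [179,185): 6 bp
  [185,195): 10 bp
  [195,203): 8 bp
  [203,213): 10 bp
  [213,221): 8 bp
  [221,227): 6 bp
  [227,229): 2 bp
  [229,241): 12 bp
  [241,245): 4 bp

[2,4,4,5,5,6,6,6,7,8,8,8,8,10,10,10,11,12,15,16,16,17,25,26]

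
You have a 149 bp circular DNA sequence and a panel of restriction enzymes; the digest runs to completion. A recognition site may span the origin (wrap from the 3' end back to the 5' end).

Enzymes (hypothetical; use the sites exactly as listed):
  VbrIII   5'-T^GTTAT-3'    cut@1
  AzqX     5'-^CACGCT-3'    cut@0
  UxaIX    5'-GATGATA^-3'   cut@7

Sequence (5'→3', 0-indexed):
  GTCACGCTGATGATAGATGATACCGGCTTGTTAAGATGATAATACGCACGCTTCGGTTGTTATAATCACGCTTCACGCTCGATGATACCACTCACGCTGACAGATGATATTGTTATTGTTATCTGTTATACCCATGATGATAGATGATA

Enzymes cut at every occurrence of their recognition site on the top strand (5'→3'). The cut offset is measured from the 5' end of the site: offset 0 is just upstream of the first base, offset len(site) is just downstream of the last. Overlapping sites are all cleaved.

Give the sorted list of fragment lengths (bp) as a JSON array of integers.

[2,2,5,5,6,7,7,7,7,8,12,13,14,17,18,19]

Site scan:
  VbrIII (TGTTAT, off=1): starts [57, 110, 116, 123] → cuts [58, 111, 117, 124]
  AzqX (CACGCT, off=0): starts [2, 46, 66, 73, 92] → cuts [2, 46, 66, 73, 92]
  UxaIX (GATGATA, off=7): starts [8, 15, 34, 80, 102, 135, 142] → cuts [0, 15, 22, 41, 87, 109, 142]

All cut coordinates (distinct, sorted): [0, 2, 15, 22, 41, 46, 58, 66, 73, 87, 92, 109, 111, 117, 124, 142]

Fragments:
  0→2: 2 bp
  2→15: 13 bp
  15→22: 7 bp
  22→41: 19 bp
  41→46: 5 bp
  46→58: 12 bp
  58→66: 8 bp
  66→73: 7 bp
  73→87: 14 bp
  87→92: 5 bp
  92→109: 17 bp
  109→111: 2 bp
  111→117: 6 bp
  117→124: 7 bp
  124→142: 18 bp
  142→0 (wrap): 149-142+0 = 7 bp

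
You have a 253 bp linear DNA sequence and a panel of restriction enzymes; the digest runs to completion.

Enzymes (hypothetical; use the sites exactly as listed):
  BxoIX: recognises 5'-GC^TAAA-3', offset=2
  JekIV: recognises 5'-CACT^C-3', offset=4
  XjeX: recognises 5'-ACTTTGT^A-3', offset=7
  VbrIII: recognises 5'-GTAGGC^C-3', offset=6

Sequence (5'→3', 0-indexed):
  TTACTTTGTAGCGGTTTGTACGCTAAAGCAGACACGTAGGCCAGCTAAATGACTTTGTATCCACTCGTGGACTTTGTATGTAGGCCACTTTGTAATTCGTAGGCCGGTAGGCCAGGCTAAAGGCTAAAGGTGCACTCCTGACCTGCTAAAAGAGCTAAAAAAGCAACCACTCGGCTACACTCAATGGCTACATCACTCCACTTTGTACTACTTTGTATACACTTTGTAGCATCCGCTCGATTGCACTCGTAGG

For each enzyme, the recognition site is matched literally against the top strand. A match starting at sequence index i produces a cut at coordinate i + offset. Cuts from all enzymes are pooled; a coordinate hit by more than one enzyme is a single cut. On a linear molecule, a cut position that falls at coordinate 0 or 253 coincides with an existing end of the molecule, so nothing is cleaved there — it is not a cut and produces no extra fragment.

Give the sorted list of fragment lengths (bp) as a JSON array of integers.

[4,5,6,7,7,8,8,8,9,9,9,10,10,10,11,11,12,12,13,14,16,16,18,20]

Scan for sites:
  BxoIX (GCTAAA, off=2): starts [21, 43, 115, 122, 144, 153] → cuts [23, 45, 117, 124, 146, 155]
  JekIV (CACTC, off=4): starts [61, 132, 167, 177, 193, 243] → cuts [65, 136, 171, 181, 197, 247]
  XjeX (ACTTTGTA, off=7): starts [2, 51, 70, 86, 199, 209, 220] → cuts [9, 58, 77, 93, 206, 216, 227]
  VbrIII (GTAGGCC, off=6): starts [35, 79, 98, 106] → cuts [41, 85, 104, 112]

All cut coordinates (distinct, sorted): [9, 23, 41, 45, 58, 65, 77, 85, 93, 104, 112, 117, 124, 136, 146, 155, 171, 181, 197, 206, 216, 227, 247]

Fragments:
  [0,9): 9 bp
  [9,23): 14 bp
  [23,41): 18 bp
  [41,45): 4 bp
  [45,58): 13 bp
  [58,65): 7 bp
  [65,77): 12 bp
  [77,85): 8 bp
  [85,93): 8 bp
  [93,104): 11 bp
  [104,112): 8 bp
  [112,117): 5 bp
  [117,124): 7 bp
  [124,136): 12 bp
  [136,146): 10 bp
  [146,155): 9 bp
  [155,171): 16 bp
  [171,181): 10 bp
  [181,197): 16 bp
  [197,206): 9 bp
  [206,216): 10 bp
  [216,227): 11 bp
  [227,247): 20 bp
  [247,253): 6 bp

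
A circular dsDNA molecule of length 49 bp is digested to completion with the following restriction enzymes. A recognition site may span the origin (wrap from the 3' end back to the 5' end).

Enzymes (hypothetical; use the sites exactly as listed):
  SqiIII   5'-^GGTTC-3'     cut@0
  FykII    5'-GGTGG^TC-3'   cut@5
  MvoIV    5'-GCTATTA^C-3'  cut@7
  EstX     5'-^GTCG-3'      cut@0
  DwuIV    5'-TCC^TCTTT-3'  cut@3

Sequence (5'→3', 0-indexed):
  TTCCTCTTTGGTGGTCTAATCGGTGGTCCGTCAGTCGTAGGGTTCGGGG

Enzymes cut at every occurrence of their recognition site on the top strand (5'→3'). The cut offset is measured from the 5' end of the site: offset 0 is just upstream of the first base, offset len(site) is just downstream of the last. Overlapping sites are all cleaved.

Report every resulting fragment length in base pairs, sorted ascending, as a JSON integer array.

Scan for sites:
  SqiIII GGTTC/0: at [40, 47] ⇒ [40, 47]
  FykII GGTGGTC/5: at [9, 21] ⇒ [14, 26]
  MvoIV (GCTATTAC, off=7): no sites
  EstX GTCG/0: at [33] ⇒ [33]
  DwuIV TCCTCTTT/3: at [1] ⇒ [4]

Pooled cuts: [4, 14, 26, 33, 40, 47]

Fragment lengths:
  4→14: 10 bp
  14→26: 12 bp
  26→33: 7 bp
  33→40: 7 bp
  40→47: 7 bp
  47→4 (wrap): 49-47+4 = 6 bp

[6,7,7,7,10,12]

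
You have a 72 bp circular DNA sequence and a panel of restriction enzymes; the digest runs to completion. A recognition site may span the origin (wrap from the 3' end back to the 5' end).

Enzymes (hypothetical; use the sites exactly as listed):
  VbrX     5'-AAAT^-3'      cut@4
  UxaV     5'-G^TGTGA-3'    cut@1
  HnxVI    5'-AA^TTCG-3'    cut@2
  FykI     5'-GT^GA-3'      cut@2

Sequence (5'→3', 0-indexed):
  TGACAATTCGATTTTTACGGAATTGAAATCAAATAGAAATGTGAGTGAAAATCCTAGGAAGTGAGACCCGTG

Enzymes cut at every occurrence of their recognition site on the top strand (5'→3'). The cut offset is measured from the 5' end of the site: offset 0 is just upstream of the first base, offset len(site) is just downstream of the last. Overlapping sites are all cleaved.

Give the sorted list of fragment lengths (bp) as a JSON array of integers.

Site scan:
  VbrX AAAT/4: at [25, 30, 36, 48] ⇒ [29, 34, 40, 52]
  UxaV GTGTGA/1: at [69] ⇒ [70]
  HnxVI AATTCG/2: at [4] ⇒ [6]
  FykI GTGA/2: at [40, 44, 60, 71] ⇒ [1, 42, 46, 62]

Pooled cuts: [1, 6, 29, 34, 40, 42, 46, 52, 62, 70]

Fragment lengths:
  1→6: 5 bp
  6→29: 23 bp
  29→34: 5 bp
  34→40: 6 bp
  40→42: 2 bp
  42→46: 4 bp
  46→52: 6 bp
  52→62: 10 bp
  62→70: 8 bp
  70→1 (wrap): 72-70+1 = 3 bp

[2,3,4,5,5,6,6,8,10,23]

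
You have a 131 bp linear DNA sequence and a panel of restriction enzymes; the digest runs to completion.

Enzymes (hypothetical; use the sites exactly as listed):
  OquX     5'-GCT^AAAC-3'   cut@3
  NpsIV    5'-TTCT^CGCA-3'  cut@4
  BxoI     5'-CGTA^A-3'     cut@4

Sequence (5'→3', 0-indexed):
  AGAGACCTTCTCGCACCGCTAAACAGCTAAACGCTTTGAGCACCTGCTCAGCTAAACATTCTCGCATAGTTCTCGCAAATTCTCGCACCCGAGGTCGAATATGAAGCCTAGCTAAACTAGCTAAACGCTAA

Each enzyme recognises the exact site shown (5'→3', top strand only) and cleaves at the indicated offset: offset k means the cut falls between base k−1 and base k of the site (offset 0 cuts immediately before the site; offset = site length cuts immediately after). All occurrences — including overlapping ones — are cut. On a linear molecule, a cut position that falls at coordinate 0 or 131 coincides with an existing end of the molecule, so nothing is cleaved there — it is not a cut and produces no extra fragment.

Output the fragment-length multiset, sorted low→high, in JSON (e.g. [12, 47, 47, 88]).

[8,9,9,9,9,10,11,11,25,30]

Site scan:
  OquX (GCTAAAC, off=3): starts [17, 25, 50, 110, 119] → cuts [20, 28, 53, 113, 122]
  NpsIV (TTCTCGCA, off=4): starts [7, 58, 69, 79] → cuts [11, 62, 73, 83]
  BxoI (CGTAA, off=4): no sites

All cut coordinates (distinct, sorted): [11, 20, 28, 53, 62, 73, 83, 113, 122]

Fragment lengths:
  [0,11): 11 bp
  [11,20): 9 bp
  [20,28): 8 bp
  [28,53): 25 bp
  [53,62): 9 bp
  [62,73): 11 bp
  [73,83): 10 bp
  [83,113): 30 bp
  [113,122): 9 bp
  [122,131): 9 bp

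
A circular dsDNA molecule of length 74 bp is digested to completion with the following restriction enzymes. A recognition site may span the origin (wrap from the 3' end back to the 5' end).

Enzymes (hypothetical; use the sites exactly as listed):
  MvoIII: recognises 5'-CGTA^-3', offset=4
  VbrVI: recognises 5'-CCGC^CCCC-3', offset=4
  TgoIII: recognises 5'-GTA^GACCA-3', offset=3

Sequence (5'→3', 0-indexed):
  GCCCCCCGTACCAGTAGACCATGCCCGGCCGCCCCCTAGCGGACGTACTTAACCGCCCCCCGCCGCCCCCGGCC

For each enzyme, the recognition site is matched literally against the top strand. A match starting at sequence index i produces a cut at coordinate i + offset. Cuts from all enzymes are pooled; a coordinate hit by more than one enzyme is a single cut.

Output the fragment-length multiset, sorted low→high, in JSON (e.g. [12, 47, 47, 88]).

[6,8,9,10,10,15,16]

Site scan:
  MvoIII CGTA/4: at [6, 43] ⇒ [10, 47]
  VbrVI CCGCCCCC/4: at [28, 52, 62, 72] ⇒ [2, 32, 56, 66]
  TgoIII GTAGACCA/3: at [13] ⇒ [16]

Pooled cuts: [2, 10, 16, 32, 47, 56, 66]

Fragment lengths:
  2→10: 8 bp
  10→16: 6 bp
  16→32: 16 bp
  32→47: 15 bp
  47→56: 9 bp
  56→66: 10 bp
  66→2 (wrap): 74-66+2 = 10 bp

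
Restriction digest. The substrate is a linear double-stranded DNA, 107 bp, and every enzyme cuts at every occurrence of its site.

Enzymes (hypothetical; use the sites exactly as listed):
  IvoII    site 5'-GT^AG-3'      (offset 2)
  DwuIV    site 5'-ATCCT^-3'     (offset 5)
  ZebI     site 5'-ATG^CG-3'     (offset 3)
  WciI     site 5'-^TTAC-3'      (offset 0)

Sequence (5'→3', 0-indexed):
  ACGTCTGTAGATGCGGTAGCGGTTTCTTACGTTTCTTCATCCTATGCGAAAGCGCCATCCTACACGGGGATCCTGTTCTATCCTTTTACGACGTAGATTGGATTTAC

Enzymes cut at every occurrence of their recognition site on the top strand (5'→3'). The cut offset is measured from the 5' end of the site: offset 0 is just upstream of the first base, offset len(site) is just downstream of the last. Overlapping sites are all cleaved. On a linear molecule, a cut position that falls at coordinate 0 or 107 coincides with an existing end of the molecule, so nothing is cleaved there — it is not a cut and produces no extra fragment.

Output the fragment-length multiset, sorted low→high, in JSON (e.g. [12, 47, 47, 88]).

Scan for sites:
  IvoII (GTAG, off=2): starts [6, 15, 92] → cuts [8, 17, 94]
  DwuIV (ATCCT, off=5): starts [38, 56, 69, 79] → cuts [43, 61, 74, 84]
  ZebI (ATGCG, off=3): starts [10, 43] → cuts [13, 46]
  WciI (TTAC, off=0): starts [26, 85, 103] → cuts [26, 85, 103]

Pooled cuts: [8, 13, 17, 26, 43, 46, 61, 74, 84, 85, 94, 103]

Fragment lengths:
  [0,8): 8 bp
  [8,13): 5 bp
  [13,17): 4 bp
  [17,26): 9 bp
  [26,43): 17 bp
  [43,46): 3 bp
  [46,61): 15 bp
  [61,74): 13 bp
  [74,84): 10 bp
  [84,85): 1 bp
  [85,94): 9 bp
  [94,103): 9 bp
  [103,107): 4 bp

[1,3,4,4,5,8,9,9,9,10,13,15,17]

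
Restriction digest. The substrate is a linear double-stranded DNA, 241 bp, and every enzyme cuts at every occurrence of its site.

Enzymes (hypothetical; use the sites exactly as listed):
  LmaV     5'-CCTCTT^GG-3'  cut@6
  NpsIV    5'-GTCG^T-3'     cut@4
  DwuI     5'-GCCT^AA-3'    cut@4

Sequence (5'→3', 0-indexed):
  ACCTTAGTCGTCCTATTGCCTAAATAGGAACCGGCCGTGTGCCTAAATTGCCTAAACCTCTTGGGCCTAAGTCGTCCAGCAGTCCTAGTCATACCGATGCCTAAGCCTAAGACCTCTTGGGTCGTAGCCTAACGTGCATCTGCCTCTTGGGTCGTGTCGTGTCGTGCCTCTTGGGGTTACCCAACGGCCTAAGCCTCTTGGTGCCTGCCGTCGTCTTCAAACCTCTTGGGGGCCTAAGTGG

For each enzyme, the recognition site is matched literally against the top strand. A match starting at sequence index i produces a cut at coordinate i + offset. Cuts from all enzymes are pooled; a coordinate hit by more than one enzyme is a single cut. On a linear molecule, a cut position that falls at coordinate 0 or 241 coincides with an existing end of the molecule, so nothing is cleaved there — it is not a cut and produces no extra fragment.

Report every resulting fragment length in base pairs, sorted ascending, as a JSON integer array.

[5,5,6,6,6,6,6,6,6,8,8,9,9,9,10,10,11,14,14,18,18,23,28]

Site scan:
  LmaV (CCTCTTGG, off=6): starts [56, 112, 142, 166, 193, 221] → cuts [62, 118, 148, 172, 199, 227]
  NpsIV (GTCGT, off=4): starts [6, 70, 120, 150, 155, 160, 209] → cuts [10, 74, 124, 154, 159, 164, 213]
  DwuI (GCCTAA, off=4): starts [17, 40, 49, 64, 98, 104, 126, 186, 231] → cuts [21, 44, 53, 68, 102, 108, 130, 190, 235]

Pooled cuts: [10, 21, 44, 53, 62, 68, 74, 102, 108, 118, 124, 130, 148, 154, 159, 164, 172, 190, 199, 213, 227, 235]

Fragments:
  [0,10): 10 bp
  [10,21): 11 bp
  [21,44): 23 bp
  [44,53): 9 bp
  [53,62): 9 bp
  [62,68): 6 bp
  [68,74): 6 bp
  [74,102): 28 bp
  [102,108): 6 bp
  [108,118): 10 bp
  [118,124): 6 bp
  [124,130): 6 bp
  [130,148): 18 bp
  [148,154): 6 bp
  [154,159): 5 bp
  [159,164): 5 bp
  [164,172): 8 bp
  [172,190): 18 bp
  [190,199): 9 bp
  [199,213): 14 bp
  [213,227): 14 bp
  [227,235): 8 bp
  [235,241): 6 bp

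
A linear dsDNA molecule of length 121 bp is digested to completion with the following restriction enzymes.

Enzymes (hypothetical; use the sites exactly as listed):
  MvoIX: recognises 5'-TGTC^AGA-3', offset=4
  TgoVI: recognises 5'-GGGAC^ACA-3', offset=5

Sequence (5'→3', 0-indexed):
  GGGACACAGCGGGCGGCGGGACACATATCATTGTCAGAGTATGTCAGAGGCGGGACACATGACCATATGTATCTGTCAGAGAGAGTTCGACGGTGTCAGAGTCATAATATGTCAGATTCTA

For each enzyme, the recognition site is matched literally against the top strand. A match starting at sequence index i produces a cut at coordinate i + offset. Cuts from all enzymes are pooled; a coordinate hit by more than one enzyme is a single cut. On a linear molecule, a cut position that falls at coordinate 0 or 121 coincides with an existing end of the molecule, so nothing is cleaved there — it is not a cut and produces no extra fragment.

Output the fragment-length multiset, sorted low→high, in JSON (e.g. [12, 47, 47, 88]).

[5,8,10,11,13,16,17,20,21]

Site scan:
  MvoIX (TGTCAGA, off=4): starts [31, 41, 73, 93, 109] → cuts [35, 45, 77, 97, 113]
  TgoVI (GGGACACA, off=5): starts [0, 17, 51] → cuts [5, 22, 56]

All cut coordinates (distinct, sorted): [5, 22, 35, 45, 56, 77, 97, 113]

Fragment lengths:
  [0,5): 5 bp
  [5,22): 17 bp
  [22,35): 13 bp
  [35,45): 10 bp
  [45,56): 11 bp
  [56,77): 21 bp
  [77,97): 20 bp
  [97,113): 16 bp
  [113,121): 8 bp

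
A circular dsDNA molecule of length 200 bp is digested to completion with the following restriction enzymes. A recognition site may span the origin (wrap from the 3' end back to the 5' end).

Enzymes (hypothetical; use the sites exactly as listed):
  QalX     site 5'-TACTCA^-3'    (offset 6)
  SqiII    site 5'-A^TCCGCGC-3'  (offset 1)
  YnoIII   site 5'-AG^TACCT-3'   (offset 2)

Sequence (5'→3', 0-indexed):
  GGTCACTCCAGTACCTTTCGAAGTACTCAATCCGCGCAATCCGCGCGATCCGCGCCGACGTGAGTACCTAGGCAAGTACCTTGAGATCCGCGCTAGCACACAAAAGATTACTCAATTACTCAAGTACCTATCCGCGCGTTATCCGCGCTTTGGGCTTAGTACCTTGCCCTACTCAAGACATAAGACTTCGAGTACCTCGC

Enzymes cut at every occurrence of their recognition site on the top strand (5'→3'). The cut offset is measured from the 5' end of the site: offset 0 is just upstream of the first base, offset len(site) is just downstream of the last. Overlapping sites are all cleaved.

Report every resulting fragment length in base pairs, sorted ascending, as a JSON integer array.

Site scan:
  QalX (TACTCA, off=6): starts [23, 108, 116, 169] → cuts [29, 114, 122, 175]
  SqiII (ATCCGCGC, off=1): starts [29, 38, 47, 85, 129, 140] → cuts [30, 39, 48, 86, 130, 141]
  YnoIII (AGTACCT, off=2): starts [9, 62, 74, 122, 157, 190] → cuts [11, 64, 76, 124, 159, 192]

All cut coordinates (distinct, sorted): [11, 29, 30, 39, 48, 64, 76, 86, 114, 122, 124, 130, 141, 159, 175, 192]

Fragments:
  11→29: 18 bp
  29→30: 1 bp
  30→39: 9 bp
  39→48: 9 bp
  48→64: 16 bp
  64→76: 12 bp
  76→86: 10 bp
  86→114: 28 bp
  114→122: 8 bp
  122→124: 2 bp
  124→130: 6 bp
  130→141: 11 bp
  141→159: 18 bp
  159→175: 16 bp
  175→192: 17 bp
  192→11 (wrap): 200-192+11 = 19 bp

[1,2,6,8,9,9,10,11,12,16,16,17,18,18,19,28]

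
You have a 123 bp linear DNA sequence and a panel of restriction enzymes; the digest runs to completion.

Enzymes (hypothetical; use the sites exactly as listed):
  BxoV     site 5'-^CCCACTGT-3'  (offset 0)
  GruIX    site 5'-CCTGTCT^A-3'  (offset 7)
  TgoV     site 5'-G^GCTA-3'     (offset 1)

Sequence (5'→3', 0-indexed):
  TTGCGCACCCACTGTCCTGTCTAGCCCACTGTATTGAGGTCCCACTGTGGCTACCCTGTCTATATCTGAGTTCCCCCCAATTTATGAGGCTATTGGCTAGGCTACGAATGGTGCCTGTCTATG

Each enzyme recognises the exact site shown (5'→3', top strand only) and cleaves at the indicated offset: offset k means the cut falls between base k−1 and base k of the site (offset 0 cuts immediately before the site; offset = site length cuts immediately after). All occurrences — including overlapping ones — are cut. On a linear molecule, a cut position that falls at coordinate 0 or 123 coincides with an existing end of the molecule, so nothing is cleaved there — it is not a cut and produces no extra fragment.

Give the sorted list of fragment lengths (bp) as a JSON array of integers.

[2,3,5,7,7,9,12,15,16,20,27]

Per-enzyme occurrences:
  BxoV CCCACTGT/0: at [7, 24, 40] ⇒ [7, 24, 40]
  GruIX CCTGTCTA/7: at [15, 54, 113] ⇒ [22, 61, 120]
  TgoV GGCTA/1: at [48, 87, 94, 99] ⇒ [49, 88, 95, 100]

All cut coordinates (distinct, sorted): [7, 22, 24, 40, 49, 61, 88, 95, 100, 120]

Fragment lengths:
  [0,7): 7 bp
  [7,22): 15 bp
  [22,24): 2 bp
  [24,40): 16 bp
  [40,49): 9 bp
  [49,61): 12 bp
  [61,88): 27 bp
  [88,95): 7 bp
  [95,100): 5 bp
  [100,120): 20 bp
  [120,123): 3 bp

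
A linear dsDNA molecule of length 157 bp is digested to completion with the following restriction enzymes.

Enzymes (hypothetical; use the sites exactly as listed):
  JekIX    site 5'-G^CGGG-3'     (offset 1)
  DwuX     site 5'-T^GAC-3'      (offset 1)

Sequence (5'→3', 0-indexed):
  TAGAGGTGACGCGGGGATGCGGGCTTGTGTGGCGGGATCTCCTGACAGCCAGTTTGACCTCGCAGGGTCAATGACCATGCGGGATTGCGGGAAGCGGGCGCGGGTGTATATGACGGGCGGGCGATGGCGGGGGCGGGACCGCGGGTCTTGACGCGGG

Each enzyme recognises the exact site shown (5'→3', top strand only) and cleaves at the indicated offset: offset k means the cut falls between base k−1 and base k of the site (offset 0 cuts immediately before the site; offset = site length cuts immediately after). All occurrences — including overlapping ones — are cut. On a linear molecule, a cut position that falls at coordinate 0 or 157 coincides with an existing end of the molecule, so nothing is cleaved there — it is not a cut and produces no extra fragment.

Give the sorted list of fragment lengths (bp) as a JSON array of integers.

Per-enzyme occurrences:
  JekIX GCGGG/1: at [10, 18, 31, 78, 86, 93, 99, 116, 126, 132, 140, 152] ⇒ [11, 19, 32, 79, 87, 94, 100, 117, 127, 133, 141, 153]
  DwuX TGAC/1: at [6, 42, 54, 71, 110, 148] ⇒ [7, 43, 55, 72, 111, 149]

Pooled cuts: [7, 11, 19, 32, 43, 55, 72, 79, 87, 94, 100, 111, 117, 127, 133, 141, 149, 153]

Fragments:
  [0,7): 7 bp
  [7,11): 4 bp
  [11,19): 8 bp
  [19,32): 13 bp
  [32,43): 11 bp
  [43,55): 12 bp
  [55,72): 17 bp
  [72,79): 7 bp
  [79,87): 8 bp
  [87,94): 7 bp
  [94,100): 6 bp
  [100,111): 11 bp
  [111,117): 6 bp
  [117,127): 10 bp
  [127,133): 6 bp
  [133,141): 8 bp
  [141,149): 8 bp
  [149,153): 4 bp
  [153,157): 4 bp

[4,4,4,6,6,6,7,7,7,8,8,8,8,10,11,11,12,13,17]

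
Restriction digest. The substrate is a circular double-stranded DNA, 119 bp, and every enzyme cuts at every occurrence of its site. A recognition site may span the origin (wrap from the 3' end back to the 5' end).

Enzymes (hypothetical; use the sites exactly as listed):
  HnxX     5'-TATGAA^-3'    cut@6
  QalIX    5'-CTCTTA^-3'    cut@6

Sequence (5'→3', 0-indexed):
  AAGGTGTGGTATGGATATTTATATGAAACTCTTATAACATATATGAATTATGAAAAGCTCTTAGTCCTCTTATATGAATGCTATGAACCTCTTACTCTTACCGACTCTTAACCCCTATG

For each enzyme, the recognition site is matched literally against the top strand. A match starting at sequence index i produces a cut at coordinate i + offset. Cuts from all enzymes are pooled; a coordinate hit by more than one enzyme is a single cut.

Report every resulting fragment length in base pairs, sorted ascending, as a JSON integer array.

Scan for sites:
  HnxX TATGAA/6: at [21, 41, 48, 72, 81, 115] ⇒ [2, 27, 47, 54, 78, 87]
  QalIX CTCTTA/6: at [28, 57, 66, 88, 94, 104] ⇒ [34, 63, 72, 94, 100, 110]

Pooled cuts: [2, 27, 34, 47, 54, 63, 72, 78, 87, 94, 100, 110]

Fragment lengths:
  2→27: 25 bp
  27→34: 7 bp
  34→47: 13 bp
  47→54: 7 bp
  54→63: 9 bp
  63→72: 9 bp
  72→78: 6 bp
  78→87: 9 bp
  87→94: 7 bp
  94→100: 6 bp
  100→110: 10 bp
  110→2 (wrap): 119-110+2 = 11 bp

[6,6,7,7,7,9,9,9,10,11,13,25]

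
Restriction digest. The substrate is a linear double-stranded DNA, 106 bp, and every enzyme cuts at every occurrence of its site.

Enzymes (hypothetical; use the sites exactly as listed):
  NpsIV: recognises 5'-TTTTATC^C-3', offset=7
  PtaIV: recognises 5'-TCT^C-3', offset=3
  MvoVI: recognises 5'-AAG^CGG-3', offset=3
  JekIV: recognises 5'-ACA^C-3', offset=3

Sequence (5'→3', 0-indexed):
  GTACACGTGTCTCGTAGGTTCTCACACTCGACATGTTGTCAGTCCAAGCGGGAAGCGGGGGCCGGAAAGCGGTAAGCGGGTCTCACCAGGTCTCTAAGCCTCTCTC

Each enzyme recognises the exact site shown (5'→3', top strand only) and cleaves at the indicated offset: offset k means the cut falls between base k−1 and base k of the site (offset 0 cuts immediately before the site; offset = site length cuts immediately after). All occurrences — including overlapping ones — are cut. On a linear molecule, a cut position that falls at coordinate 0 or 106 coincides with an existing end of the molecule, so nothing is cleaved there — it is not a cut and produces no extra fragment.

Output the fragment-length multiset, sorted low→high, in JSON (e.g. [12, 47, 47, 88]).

Per-enzyme occurrences:
  NpsIV (TTTTATCC, off=7): no sites
  PtaIV (TCTC, off=3): starts [9, 19, 80, 90, 100, 102] → cuts [12, 22, 83, 93, 103, 105]
  MvoVI (AAGCGG, off=3): starts [45, 52, 66, 73] → cuts [48, 55, 69, 76]
  JekIV (ACAC, off=3): starts [2, 23] → cuts [5, 26]

All cut coordinates (distinct, sorted): [5, 12, 22, 26, 48, 55, 69, 76, 83, 93, 103, 105]

Fragments:
  [0,5): 5 bp
  [5,12): 7 bp
  [12,22): 10 bp
  [22,26): 4 bp
  [26,48): 22 bp
  [48,55): 7 bp
  [55,69): 14 bp
  [69,76): 7 bp
  [76,83): 7 bp
  [83,93): 10 bp
  [93,103): 10 bp
  [103,105): 2 bp
  [105,106): 1 bp

[1,2,4,5,7,7,7,7,10,10,10,14,22]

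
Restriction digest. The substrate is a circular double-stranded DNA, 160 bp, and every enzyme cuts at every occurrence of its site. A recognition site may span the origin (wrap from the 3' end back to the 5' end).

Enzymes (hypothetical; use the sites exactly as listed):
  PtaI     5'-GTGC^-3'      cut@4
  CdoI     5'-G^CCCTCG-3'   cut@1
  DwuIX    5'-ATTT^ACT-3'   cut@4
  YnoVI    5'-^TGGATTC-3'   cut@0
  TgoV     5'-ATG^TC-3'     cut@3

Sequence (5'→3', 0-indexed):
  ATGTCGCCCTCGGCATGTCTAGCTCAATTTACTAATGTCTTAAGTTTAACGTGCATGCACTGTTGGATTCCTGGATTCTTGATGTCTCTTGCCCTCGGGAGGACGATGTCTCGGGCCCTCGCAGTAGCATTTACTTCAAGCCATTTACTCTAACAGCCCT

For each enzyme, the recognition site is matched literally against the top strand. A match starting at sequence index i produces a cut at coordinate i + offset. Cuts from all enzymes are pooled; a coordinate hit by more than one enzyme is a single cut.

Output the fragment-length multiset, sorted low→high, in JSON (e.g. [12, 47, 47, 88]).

Per-enzyme occurrences:
  PtaI (GTGC, off=4): starts [50] → cuts [54]
  CdoI (GCCCTCG, off=1): starts [5, 90, 114] → cuts [6, 91, 115]
  DwuIX (ATTTACT, off=4): starts [26, 128, 142] → cuts [30, 132, 146]
  YnoVI (TGGATTC, off=0): starts [63, 71] → cuts [63, 71]
  TgoV (ATGTC, off=3): starts [0, 14, 34, 81, 105] → cuts [3, 17, 37, 84, 108]

All cut coordinates (distinct, sorted): [3, 6, 17, 30, 37, 54, 63, 71, 84, 91, 108, 115, 132, 146]

Fragment lengths:
  3→6: 3 bp
  6→17: 11 bp
  17→30: 13 bp
  30→37: 7 bp
  37→54: 17 bp
  54→63: 9 bp
  63→71: 8 bp
  71→84: 13 bp
  84→91: 7 bp
  91→108: 17 bp
  108→115: 7 bp
  115→132: 17 bp
  132→146: 14 bp
  146→3 (wrap): 160-146+3 = 17 bp

[3,7,7,7,8,9,11,13,13,14,17,17,17,17]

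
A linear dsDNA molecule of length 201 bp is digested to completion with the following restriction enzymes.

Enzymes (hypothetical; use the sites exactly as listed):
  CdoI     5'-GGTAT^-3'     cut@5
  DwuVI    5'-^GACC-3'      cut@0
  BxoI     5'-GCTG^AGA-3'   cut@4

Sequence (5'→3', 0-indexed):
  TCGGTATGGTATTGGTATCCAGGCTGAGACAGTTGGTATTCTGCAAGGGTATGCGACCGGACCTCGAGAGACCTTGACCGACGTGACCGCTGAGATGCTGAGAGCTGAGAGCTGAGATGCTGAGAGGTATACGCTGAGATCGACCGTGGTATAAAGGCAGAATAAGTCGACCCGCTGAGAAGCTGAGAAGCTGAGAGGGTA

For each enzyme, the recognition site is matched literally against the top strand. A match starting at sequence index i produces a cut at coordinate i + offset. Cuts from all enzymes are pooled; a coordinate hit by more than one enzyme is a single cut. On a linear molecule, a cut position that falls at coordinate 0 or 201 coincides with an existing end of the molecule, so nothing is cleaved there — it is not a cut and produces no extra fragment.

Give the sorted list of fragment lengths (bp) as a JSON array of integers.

Per-enzyme occurrences:
  CdoI GGTAT/5: at [2, 7, 13, 34, 47, 125, 147] ⇒ [7, 12, 18, 39, 52, 130, 152]
  DwuVI GACC/0: at [54, 59, 69, 75, 84, 141, 168] ⇒ [54, 59, 69, 75, 84, 141, 168]
  BxoI GCTGAGA/4: at [22, 88, 96, 103, 110, 118, 132, 173, 181, 189] ⇒ [26, 92, 100, 107, 114, 122, 136, 177, 185, 193]

Pooled cuts: [7, 12, 18, 26, 39, 52, 54, 59, 69, 75, 84, 92, 100, 107, 114, 122, 130, 136, 141, 152, 168, 177, 185, 193]

Fragment lengths:
  [0,7): 7 bp
  [7,12): 5 bp
  [12,18): 6 bp
  [18,26): 8 bp
  [26,39): 13 bp
  [39,52): 13 bp
  [52,54): 2 bp
  [54,59): 5 bp
  [59,69): 10 bp
  [69,75): 6 bp
  [75,84): 9 bp
  [84,92): 8 bp
  [92,100): 8 bp
  [100,107): 7 bp
  [107,114): 7 bp
  [114,122): 8 bp
  [122,130): 8 bp
  [130,136): 6 bp
  [136,141): 5 bp
  [141,152): 11 bp
  [152,168): 16 bp
  [168,177): 9 bp
  [177,185): 8 bp
  [185,193): 8 bp
  [193,201): 8 bp

[2,5,5,5,6,6,6,7,7,7,8,8,8,8,8,8,8,8,9,9,10,11,13,13,16]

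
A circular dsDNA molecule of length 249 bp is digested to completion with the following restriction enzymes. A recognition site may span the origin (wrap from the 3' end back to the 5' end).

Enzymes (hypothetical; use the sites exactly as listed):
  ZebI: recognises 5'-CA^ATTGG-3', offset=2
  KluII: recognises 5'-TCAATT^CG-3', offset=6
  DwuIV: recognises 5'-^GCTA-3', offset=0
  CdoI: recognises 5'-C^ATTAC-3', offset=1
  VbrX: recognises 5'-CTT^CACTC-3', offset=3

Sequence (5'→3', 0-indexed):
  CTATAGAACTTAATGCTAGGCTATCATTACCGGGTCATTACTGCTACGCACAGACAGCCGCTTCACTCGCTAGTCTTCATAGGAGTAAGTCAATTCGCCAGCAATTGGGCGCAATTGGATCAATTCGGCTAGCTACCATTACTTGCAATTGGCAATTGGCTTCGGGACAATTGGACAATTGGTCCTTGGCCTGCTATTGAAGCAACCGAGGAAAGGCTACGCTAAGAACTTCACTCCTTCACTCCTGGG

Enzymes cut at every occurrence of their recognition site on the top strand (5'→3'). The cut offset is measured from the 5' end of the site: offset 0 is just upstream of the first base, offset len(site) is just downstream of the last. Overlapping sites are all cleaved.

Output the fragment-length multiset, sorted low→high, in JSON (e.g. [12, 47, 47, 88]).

[2,4,5,5,5,6,6,6,7,8,8,8,9,10,10,11,11,12,15,15,15,21,23,27]

Scan for sites:
  ZebI (CAATTGG, off=2): starts [101, 111, 145, 152, 167, 175] → cuts [103, 113, 147, 154, 169, 177]
  KluII (TCAATTCG, off=6): starts [89, 119] → cuts [95, 125]
  DwuIV (GCTA, off=0): starts [14, 19, 42, 68, 127, 131, 192, 215, 220, 248] → cuts [14, 19, 42, 68, 127, 131, 192, 215, 220, 248]
  CdoI (CATTAC, off=1): starts [24, 35, 136] → cuts [25, 36, 137]
  VbrX (CTTCACTC, off=3): starts [60, 228, 236] → cuts [63, 231, 239]

All cut coordinates (distinct, sorted): [14, 19, 25, 36, 42, 63, 68, 95, 103, 113, 125, 127, 131, 137, 147, 154, 169, 177, 192, 215, 220, 231, 239, 248]

Fragments:
  14→19: 5 bp
  19→25: 6 bp
  25→36: 11 bp
  36→42: 6 bp
  42→63: 21 bp
  63→68: 5 bp
  68→95: 27 bp
  95→103: 8 bp
  103→113: 10 bp
  113→125: 12 bp
  125→127: 2 bp
  127→131: 4 bp
  131→137: 6 bp
  137→147: 10 bp
  147→154: 7 bp
  154→169: 15 bp
  169→177: 8 bp
  177→192: 15 bp
  192→215: 23 bp
  215→220: 5 bp
  220→231: 11 bp
  231→239: 8 bp
  239→248: 9 bp
  248→14 (wrap): 249-248+14 = 15 bp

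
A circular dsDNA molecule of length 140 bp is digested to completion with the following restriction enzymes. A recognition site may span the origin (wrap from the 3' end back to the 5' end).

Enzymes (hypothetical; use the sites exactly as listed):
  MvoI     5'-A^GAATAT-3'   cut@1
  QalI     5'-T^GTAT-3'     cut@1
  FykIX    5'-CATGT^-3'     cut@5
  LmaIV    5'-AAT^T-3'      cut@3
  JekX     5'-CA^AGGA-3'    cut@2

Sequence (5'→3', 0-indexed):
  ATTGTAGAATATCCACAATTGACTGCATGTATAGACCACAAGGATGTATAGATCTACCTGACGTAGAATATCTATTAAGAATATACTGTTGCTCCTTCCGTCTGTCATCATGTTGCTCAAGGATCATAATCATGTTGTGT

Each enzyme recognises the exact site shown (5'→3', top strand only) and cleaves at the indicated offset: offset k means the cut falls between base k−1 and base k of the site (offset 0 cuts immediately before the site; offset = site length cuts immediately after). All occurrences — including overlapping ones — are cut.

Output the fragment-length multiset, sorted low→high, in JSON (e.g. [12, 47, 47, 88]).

[2,3,5,6,8,9,10,13,13,16,20,35]

Site scan:
  MvoI AGAATAT/1: at [5, 64, 77] ⇒ [6, 65, 78]
  QalI TGTAT/1: at [27, 44, 137] ⇒ [28, 45, 138]
  FykIX CATGT/5: at [25, 108, 130] ⇒ [30, 113, 135]
  LmaIV AATT/3: at [16] ⇒ [19]
  JekX CAAGGA/2: at [38, 117] ⇒ [40, 119]

Pooled cuts: [6, 19, 28, 30, 40, 45, 65, 78, 113, 119, 135, 138]

Fragment lengths:
  6→19: 13 bp
  19→28: 9 bp
  28→30: 2 bp
  30→40: 10 bp
  40→45: 5 bp
  45→65: 20 bp
  65→78: 13 bp
  78→113: 35 bp
  113→119: 6 bp
  119→135: 16 bp
  135→138: 3 bp
  138→6 (wrap): 140-138+6 = 8 bp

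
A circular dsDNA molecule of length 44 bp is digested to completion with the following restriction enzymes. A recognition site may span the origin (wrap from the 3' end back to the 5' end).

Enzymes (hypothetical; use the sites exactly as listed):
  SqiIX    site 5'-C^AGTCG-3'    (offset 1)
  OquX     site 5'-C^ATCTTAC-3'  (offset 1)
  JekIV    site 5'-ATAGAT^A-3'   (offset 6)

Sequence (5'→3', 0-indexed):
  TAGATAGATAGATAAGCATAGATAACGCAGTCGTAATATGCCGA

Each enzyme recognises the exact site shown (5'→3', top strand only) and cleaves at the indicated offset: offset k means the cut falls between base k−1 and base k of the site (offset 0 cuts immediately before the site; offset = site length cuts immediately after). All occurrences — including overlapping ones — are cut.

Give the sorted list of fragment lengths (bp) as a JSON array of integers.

Scan for sites:
  SqiIX (CAGTCG, off=1): starts [27] → cuts [28]
  OquX (CATCTTAC, off=1): no sites
  JekIV (ATAGATA, off=6): starts [3, 7, 17, 43] → cuts [5, 9, 13, 23]

All cut coordinates (distinct, sorted): [5, 9, 13, 23, 28]

Fragment lengths:
  5→9: 4 bp
  9→13: 4 bp
  13→23: 10 bp
  23→28: 5 bp
  28→5 (wrap): 44-28+5 = 21 bp

[4,4,5,10,21]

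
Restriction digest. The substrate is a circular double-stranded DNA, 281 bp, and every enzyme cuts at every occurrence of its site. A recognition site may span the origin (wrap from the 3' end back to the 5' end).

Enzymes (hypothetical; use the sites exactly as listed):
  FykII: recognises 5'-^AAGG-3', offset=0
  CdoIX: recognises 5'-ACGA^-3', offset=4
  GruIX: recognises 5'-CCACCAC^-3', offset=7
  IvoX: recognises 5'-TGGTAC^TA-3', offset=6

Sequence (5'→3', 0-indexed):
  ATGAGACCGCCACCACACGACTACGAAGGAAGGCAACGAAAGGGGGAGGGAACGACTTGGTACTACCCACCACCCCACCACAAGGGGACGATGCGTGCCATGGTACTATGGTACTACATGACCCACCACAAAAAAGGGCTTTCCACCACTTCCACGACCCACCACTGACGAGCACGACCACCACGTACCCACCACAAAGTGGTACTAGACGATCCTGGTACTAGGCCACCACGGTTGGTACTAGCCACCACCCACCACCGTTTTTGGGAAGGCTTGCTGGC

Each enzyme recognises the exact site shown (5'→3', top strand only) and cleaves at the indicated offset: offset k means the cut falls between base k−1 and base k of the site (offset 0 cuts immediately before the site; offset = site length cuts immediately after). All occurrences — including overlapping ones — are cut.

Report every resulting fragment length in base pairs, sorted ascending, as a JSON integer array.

Per-enzyme occurrences:
  FykII AAGG/0: at [25, 29, 39, 81, 133, 268] ⇒ [25, 29, 39, 81, 133, 268]
  CdoIX ACGA/4: at [16, 22, 35, 51, 87, 153, 167, 173, 208] ⇒ [20, 26, 39, 55, 91, 157, 171, 177, 212]
  GruIX CCACCAC/7: at [9, 66, 74, 122, 142, 158, 177, 188, 225, 244, 251] ⇒ [16, 73, 81, 129, 149, 165, 184, 195, 232, 251, 258]
  IvoX TGGTACTA/6: at [57, 100, 108, 199, 215, 235] ⇒ [63, 106, 114, 205, 221, 241]

Pooled cuts: [16, 20, 25, 26, 29, 39, 55, 63, 73, 81, 91, 106, 114, 129, 133, 149, 157, 165, 171, 177, 184, 195, 205, 212, 221, 232, 241, 251, 258, 268]

Fragment lengths:
  16→20: 4 bp
  20→25: 5 bp
  25→26: 1 bp
  26→29: 3 bp
  29→39: 10 bp
  39→55: 16 bp
  55→63: 8 bp
  63→73: 10 bp
  73→81: 8 bp
  81→91: 10 bp
  91→106: 15 bp
  106→114: 8 bp
  114→129: 15 bp
  129→133: 4 bp
  133→149: 16 bp
  149→157: 8 bp
  157→165: 8 bp
  165→171: 6 bp
  171→177: 6 bp
  177→184: 7 bp
  184→195: 11 bp
  195→205: 10 bp
  205→212: 7 bp
  212→221: 9 bp
  221→232: 11 bp
  232→241: 9 bp
  241→251: 10 bp
  251→258: 7 bp
  258→268: 10 bp
  268→16 (wrap): 281-268+16 = 29 bp

[1,3,4,4,5,6,6,7,7,7,8,8,8,8,8,9,9,10,10,10,10,10,10,11,11,15,15,16,16,29]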